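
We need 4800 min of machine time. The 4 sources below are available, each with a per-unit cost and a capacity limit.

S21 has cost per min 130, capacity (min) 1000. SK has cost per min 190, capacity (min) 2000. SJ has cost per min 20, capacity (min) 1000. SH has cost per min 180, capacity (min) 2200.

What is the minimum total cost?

Cheapest first:
SJ at 20: take all 1000 min → 3800 still needed.
S21 at 130: take all 1000 min → 2800 still needed.
Take 2200 from SH at 180 → need 600 more.
SK (190): take the remaining 600 → done.
Cost = 1000×20 + 1000×130 + 2200×180 + 600×190 = 660000.

660000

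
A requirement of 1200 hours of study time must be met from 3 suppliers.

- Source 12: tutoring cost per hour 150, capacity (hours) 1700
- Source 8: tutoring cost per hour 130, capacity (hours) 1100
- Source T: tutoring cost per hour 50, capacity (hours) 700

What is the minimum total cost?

100000

Use suppliers in increasing cost order.
Source T at 50: take all 700 hours ; 500 still needed.
Take 500 from Source 8 at 130 to finish.
Source 12: unused.
Cost = 700×50 + 500×130 = 100000.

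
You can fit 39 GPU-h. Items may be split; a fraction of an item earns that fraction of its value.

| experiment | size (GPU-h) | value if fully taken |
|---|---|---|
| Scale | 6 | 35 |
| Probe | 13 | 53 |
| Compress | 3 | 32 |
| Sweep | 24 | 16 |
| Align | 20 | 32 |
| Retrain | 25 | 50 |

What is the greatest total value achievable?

154

Best value per unit of size first: Compress 32/3≈10.7, Scale 35/6≈5.83, Probe 53/13≈4.08, Retrain 50/25≈2, Align 32/20≈1.6, Sweep 16/24≈0.667.
Compress: take in full, 3 GPU-h for value 32 — 36 left.
Take all of Scale (6 GPU-h, value 35) — 30 GPU-h left.
Take all of Probe (13 GPU-h, value 53) — 17 GPU-h left.
Fill the last 17 GPU-h with part of Retrain: 17/25 of it earns 34.
Total value = 154.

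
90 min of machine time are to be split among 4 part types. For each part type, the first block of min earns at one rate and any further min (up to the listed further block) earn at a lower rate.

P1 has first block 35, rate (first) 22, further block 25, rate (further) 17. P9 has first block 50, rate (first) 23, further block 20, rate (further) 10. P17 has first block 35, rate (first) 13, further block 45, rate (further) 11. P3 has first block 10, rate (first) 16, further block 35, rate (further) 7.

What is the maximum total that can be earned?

2005

Order all 8 blocks by rate: P9/tier1 23 > P1/tier1 22 > P1/tier2 17 > P3/tier1 16 > P17/tier1 13 > P17/tier2 11 > P9/tier2 10 > P3/tier2 7.
Fill P9 tier1 block (50 at 23) → 40 left.
P1/tier1 (22): +35 → 5 left.
P1/tier2: +5 of 25 at 17; pool empty.
Total = 23×50 + 22×35 + 17×5 = 2005.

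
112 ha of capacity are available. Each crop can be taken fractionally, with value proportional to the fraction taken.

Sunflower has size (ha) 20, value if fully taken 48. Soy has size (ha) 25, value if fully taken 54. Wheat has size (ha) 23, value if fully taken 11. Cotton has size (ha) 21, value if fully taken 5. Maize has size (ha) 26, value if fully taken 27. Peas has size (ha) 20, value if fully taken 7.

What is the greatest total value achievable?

Sort by value density: Sunflower 48/20≈2.4, Soy 54/25≈2.16, Maize 27/26≈1.04, Wheat 11/23≈0.478, Peas 7/20≈0.35, Cotton 5/21≈0.238.
Take all of Sunflower (20 ha, value 48) — 92 ha left.
All 25 ha of Soy fit (value 54) — 67 remain.
All 26 ha of Maize fit (value 27) — 41 remain.
All 23 ha of Wheat fit (value 11) — 18 remain.
18 ha left: a 18/20 share of Peas gives 7×18/20 = 6.3.
Total value = 146.3.

146.3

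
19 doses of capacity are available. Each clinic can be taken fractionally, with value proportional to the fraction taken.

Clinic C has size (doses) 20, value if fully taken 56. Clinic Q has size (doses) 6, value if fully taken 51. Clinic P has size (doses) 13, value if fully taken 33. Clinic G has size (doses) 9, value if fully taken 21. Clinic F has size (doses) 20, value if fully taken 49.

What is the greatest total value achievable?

Sort by value density: Clinic Q 51/6≈8.5, Clinic C 56/20≈2.8, Clinic P 33/13≈2.54, Clinic F 49/20≈2.45, Clinic G 21/9≈2.33.
Take all of Clinic Q (6 doses, value 51) → 13 doses left.
Only 13 doses remain; take 13/20 of Clinic C for value 56×13/20 = 36.4.
Total value = 87.4.

87.4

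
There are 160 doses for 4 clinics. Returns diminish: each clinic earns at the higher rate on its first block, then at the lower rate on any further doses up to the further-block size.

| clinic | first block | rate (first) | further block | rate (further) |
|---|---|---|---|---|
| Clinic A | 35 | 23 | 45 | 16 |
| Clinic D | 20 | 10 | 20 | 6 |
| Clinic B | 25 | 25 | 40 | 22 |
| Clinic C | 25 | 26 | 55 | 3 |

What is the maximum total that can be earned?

Treat each block as its own option and order by rate: Clinic C/tier1 26 > Clinic B/tier1 25 > Clinic A/tier1 23 > Clinic B/tier2 22 > Clinic A/tier2 16 > Clinic D/tier1 10 > Clinic D/tier2 6 > Clinic C/tier2 3.
Fill Clinic C tier1 block (25 at 26) → 135 left.
Clinic B tier1 at 25: fill all 25 → 110 left.
Clinic A tier1 at 23: fill all 35 → 75 left.
Clinic B tier2 at 22: fill all 40 → 35 left.
Clinic A tier2 at 16: only 35 left, fill 35.
Total = 26×25 + 25×25 + 23×35 + 22×40 + 16×35 = 3520.

3520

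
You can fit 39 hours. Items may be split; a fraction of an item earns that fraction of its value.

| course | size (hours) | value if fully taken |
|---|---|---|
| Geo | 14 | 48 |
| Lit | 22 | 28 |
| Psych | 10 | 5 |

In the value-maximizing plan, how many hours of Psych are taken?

Best value per unit of size first: Geo 48/14≈3.43, Lit 28/22≈1.27, Psych 5/10≈0.5.
Geo: take in full, 14 hours for value 48 → 25 left.
Lit: take in full, 22 hours for value 28 → 3 left.
3 hours left: a 3/10 share of Psych gives 5×3/10 = 1.5.

3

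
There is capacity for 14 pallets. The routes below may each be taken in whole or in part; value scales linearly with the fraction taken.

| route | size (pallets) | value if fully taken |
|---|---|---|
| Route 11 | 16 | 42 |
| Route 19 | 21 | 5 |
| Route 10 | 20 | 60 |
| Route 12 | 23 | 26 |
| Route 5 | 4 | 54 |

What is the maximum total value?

Rank by value-to-size ratio: Route 5 54/4≈13.5, Route 10 60/20≈3, Route 11 42/16≈2.62, Route 12 26/23≈1.13, Route 19 5/21≈0.238.
Route 5: take in full, 4 pallets for value 54 — 10 left.
Fill the last 10 pallets with part of Route 10: 10/20 of it earns 30.
Total value = 84.

84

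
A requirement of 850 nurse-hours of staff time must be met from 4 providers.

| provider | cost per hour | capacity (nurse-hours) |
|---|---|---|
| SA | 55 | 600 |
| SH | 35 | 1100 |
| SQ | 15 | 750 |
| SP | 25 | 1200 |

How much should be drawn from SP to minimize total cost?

100

Cheapest first:
SQ at 15: take all 750 nurse-hours ; 100 still needed.
SP at 25: take 100 of its 1200 ; requirement met.
SH, SA: unused.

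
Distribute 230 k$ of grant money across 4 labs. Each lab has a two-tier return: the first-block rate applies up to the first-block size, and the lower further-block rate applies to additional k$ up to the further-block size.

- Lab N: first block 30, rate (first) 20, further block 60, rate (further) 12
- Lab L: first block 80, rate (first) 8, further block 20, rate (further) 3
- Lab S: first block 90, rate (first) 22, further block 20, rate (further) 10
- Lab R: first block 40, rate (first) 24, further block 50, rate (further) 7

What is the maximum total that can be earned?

4360

Treat each block as its own option and order by rate: Lab R/T1 24 > Lab S/T1 22 > Lab N/T1 20 > Lab N/T2 12 > Lab S/T2 10 > Lab L/T1 8 > Lab R/T2 7 > Lab L/T2 3.
Lab R/T1 (24): +40 — 190 left.
Lab S/T1 (22): +90 — 100 left.
Fill Lab N T1 block (30 at 20) — 70 left.
Lab N T2 at 12: fill all 60 — 10 left.
10 remain; put them into Lab S T2 at 10.
Total = 24×40 + 22×90 + 20×30 + 12×60 + 10×10 = 4360.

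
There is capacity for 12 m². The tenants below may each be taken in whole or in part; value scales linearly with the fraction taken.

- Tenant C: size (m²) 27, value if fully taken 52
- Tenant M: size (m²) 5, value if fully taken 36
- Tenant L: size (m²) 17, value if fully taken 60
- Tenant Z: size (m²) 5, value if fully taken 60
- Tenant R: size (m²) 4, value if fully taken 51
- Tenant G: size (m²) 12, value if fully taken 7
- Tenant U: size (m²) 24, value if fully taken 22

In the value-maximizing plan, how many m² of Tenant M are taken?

Best value per unit of size first: Tenant R 51/4≈12.8, Tenant Z 60/5≈12, Tenant M 36/5≈7.2, Tenant L 60/17≈3.53, Tenant C 52/27≈1.93, Tenant U 22/24≈0.917, Tenant G 7/12≈0.583.
Tenant R: take in full, 4 m² for value 51 — 8 left.
Tenant Z: take in full, 5 m² for value 60 — 3 left.
Only 3 m² remain; take 3/5 of Tenant M for value 36×3/5 = 21.6.

3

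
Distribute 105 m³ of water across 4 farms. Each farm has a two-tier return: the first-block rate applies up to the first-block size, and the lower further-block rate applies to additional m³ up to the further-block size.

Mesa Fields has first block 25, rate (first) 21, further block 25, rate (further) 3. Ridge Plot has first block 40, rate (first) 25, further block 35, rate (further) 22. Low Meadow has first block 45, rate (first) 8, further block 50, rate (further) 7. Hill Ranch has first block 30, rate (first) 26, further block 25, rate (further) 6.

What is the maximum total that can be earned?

2550

Order all 8 blocks by rate: Hill Ranch/first 26 > Ridge Plot/first 25 > Ridge Plot/second 22 > Mesa Fields/first 21 > Low Meadow/first 8 > Low Meadow/second 7 > Hill Ranch/second 6 > Mesa Fields/second 3.
Hill Ranch/first (26): +30 → 75 left.
Ridge Plot first at 25: fill all 40 → 35 left.
Ridge Plot/second (22): +35 → 0 left.
Total = 26×30 + 25×40 + 22×35 = 2550.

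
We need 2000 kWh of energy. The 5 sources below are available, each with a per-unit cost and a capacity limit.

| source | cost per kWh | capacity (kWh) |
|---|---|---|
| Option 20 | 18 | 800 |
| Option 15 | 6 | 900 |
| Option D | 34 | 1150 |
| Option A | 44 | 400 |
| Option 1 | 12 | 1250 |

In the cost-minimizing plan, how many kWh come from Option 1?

1100

Cheapest first:
Option 15 at 6: take all 900 kWh — 1100 still needed.
Option 1 at 12: take 1100 of its 1250 — requirement met.
Option 20, Option D, Option A: unused.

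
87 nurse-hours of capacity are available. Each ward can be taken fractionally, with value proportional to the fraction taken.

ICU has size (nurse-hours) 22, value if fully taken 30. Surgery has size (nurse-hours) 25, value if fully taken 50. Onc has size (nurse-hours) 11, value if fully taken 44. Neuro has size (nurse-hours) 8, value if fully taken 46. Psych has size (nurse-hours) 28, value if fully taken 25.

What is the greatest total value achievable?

188.75

Best value per unit of size first: Neuro 46/8≈5.75, Onc 44/11≈4, Surgery 50/25≈2, ICU 30/22≈1.36, Psych 25/28≈0.893.
All 8 nurse-hours of Neuro fit (value 46) ; 79 remain.
All 11 nurse-hours of Onc fit (value 44) ; 68 remain.
Take all of Surgery (25 nurse-hours, value 50) ; 43 nurse-hours left.
Take all of ICU (22 nurse-hours, value 30) ; 21 nurse-hours left.
Fill the last 21 nurse-hours with part of Psych: 21/28 of it earns 18.75.
Total value = 188.75.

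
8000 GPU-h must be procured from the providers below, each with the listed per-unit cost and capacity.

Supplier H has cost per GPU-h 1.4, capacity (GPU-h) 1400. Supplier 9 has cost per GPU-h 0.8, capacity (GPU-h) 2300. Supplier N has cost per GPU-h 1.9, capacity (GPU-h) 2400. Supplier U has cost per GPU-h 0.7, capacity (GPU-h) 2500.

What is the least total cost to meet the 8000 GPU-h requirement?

8970

Cheapest first:
Take 2500 from Supplier U at 0.7 ; need 5500 more.
Supplier 9 (0.8): use full 2300 ; 3200 GPU-h to go.
Supplier H at 1.4: take all 1400 GPU-h ; 1800 still needed.
Take 1800 from Supplier N at 1.9 to finish.
Cost = 2500×0.7 + 2300×0.8 + 1400×1.4 + 1800×1.9 = 8970.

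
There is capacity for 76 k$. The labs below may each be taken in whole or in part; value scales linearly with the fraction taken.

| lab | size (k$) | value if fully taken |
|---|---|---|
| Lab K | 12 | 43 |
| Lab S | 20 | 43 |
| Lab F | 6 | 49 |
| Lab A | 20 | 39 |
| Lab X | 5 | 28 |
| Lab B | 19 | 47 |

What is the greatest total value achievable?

Rank by value-to-size ratio: Lab F 49/6≈8.17, Lab X 28/5≈5.6, Lab K 43/12≈3.58, Lab B 47/19≈2.47, Lab S 43/20≈2.15, Lab A 39/20≈1.95.
Take all of Lab F (6 k$, value 49) — 70 k$ left.
Take all of Lab X (5 k$, value 28) — 65 k$ left.
All 12 k$ of Lab K fit (value 43) — 53 remain.
Lab B: take in full, 19 k$ for value 47 — 34 left.
Take all of Lab S (20 k$, value 43) — 14 k$ left.
Fill the last 14 k$ with part of Lab A: 14/20 of it earns 27.3.
Total value = 237.3.

237.3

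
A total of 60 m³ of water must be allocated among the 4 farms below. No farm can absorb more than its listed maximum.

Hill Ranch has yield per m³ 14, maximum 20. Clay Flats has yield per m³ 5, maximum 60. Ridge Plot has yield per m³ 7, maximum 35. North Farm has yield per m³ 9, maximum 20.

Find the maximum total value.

Highest yield per m³ first: Hill Ranch 14 > North Farm 9 > Ridge Plot 7 > Clay Flats 5.
Give Hill Ranch 20 to hit its cap of 20 ; 40 left.
North Farm takes 20 to reach its cap of 20 ; 20 left.
Ridge Plot has room for 35 but only 20 remain, so it gets 20.
Total = 14×20 + 7×20 + 9×20 = 600.

600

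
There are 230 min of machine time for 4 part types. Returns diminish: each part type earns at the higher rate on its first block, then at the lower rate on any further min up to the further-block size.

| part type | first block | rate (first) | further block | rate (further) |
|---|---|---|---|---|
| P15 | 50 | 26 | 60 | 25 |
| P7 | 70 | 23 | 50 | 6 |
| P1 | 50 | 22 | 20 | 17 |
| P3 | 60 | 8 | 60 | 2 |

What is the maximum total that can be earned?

5510

Order all 8 blocks by rate: P15/first 26 > P15/second 25 > P7/first 23 > P1/first 22 > P1/second 17 > P3/first 8 > P7/second 6 > P3/second 2.
Fill P15 first block (50 at 26) ; 180 left.
P15 second at 25: fill all 60 ; 120 left.
P7/first (23): +70 ; 50 left.
P1/first (22): +50 ; 0 left.
Total = 26×50 + 25×60 + 23×70 + 22×50 = 5510.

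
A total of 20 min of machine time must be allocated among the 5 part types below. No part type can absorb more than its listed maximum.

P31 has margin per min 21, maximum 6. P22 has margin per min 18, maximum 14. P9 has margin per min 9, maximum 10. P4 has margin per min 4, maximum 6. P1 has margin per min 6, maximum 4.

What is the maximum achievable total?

Order the part types by margin per min: P31 21 > P22 18 > P9 9 > P1 6 > P4 4.
P31: +6 to 6 (cap) ; 14 left.
P22 takes 14 to reach its cap of 14 ; 0 left.
Total = 21×6 + 18×14 = 378.

378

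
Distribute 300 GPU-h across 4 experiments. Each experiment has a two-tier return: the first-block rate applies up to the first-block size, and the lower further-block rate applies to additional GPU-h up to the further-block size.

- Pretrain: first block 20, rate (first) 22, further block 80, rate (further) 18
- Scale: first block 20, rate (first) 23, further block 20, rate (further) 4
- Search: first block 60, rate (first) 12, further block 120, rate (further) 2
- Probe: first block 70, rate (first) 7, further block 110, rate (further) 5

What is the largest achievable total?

3800

Rank every tier by rate: Scale/T1 23 > Pretrain/T1 22 > Pretrain/T2 18 > Search/T1 12 > Probe/T1 7 > Probe/T2 5 > Scale/T2 4 > Search/T2 2.
Fill Scale T1 block (20 at 23) ; 280 left.
Pretrain/T1 (22): +20 ; 260 left.
Fill Pretrain T2 block (80 at 18) ; 180 left.
Fill Search T1 block (60 at 12) ; 120 left.
Probe T1 at 7: fill all 70 ; 50 left.
50 remain; put them into Probe T2 at 5.
Total = 23×20 + 22×20 + 18×80 + 12×60 + 7×70 + 5×50 = 3800.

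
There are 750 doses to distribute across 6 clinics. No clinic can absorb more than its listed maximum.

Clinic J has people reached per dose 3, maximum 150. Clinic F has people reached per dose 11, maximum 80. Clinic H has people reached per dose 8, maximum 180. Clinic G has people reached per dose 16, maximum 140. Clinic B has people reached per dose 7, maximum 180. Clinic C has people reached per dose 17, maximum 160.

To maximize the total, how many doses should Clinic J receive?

10

Rank by people reached per dose: Clinic C 17 > Clinic G 16 > Clinic F 11 > Clinic H 8 > Clinic B 7 > Clinic J 3.
Clinic C: +160 to 160 (cap) ; 590 left.
Clinic G takes 140 to reach its cap of 140 ; 450 left.
Clinic F: +80 to 80 (cap) ; 370 left.
Clinic H takes 180 to reach its cap of 180 ; 190 left.
Give Clinic B 180 to hit its cap of 180 ; 10 left.
Only 10 left; Clinic J takes them to reach 10.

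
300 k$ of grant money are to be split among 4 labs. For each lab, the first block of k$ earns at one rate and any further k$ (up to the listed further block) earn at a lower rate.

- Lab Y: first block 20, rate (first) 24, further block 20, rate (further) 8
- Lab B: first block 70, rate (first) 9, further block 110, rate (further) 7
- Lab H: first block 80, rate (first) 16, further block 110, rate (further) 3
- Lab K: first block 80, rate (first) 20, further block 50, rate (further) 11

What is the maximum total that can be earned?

4540

Order all 8 blocks by rate: Lab Y/tier1 24 > Lab K/tier1 20 > Lab H/tier1 16 > Lab K/tier2 11 > Lab B/tier1 9 > Lab Y/tier2 8 > Lab B/tier2 7 > Lab H/tier2 3.
Lab Y/tier1 (24): +20 ; 280 left.
Lab K tier1 at 20: fill all 80 ; 200 left.
Lab H tier1 at 16: fill all 80 ; 120 left.
Fill Lab K tier2 block (50 at 11) ; 70 left.
Fill Lab B tier1 block (70 at 9) ; 0 left.
Total = 24×20 + 20×80 + 16×80 + 11×50 + 9×70 = 4540.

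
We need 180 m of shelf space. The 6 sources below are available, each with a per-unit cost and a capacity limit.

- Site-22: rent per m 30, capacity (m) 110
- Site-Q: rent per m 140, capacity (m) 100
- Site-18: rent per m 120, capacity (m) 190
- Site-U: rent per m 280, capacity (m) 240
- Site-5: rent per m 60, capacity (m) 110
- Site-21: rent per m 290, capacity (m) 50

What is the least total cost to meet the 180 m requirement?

Cheapest first:
Take 110 from Site-22 at 30 — need 70 more.
Site-5 at 60: take 70 of its 110 — requirement met.
Site-18, Site-Q, Site-U, Site-21: unused.
Cost = 110×30 + 70×60 = 7500.

7500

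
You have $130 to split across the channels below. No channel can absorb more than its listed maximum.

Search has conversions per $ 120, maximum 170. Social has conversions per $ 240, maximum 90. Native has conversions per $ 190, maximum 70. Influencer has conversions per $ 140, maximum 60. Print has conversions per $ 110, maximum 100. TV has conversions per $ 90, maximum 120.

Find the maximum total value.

29200

Highest conversions per $ first: Social 240 > Native 190 > Influencer 140 > Search 120 > Print 110 > TV 90.
Social takes 90 to reach its cap of 90 → 40 left.
Native has room for 70 but only 40 remain, so it gets 40.
Total = 240×90 + 190×40 = 29200.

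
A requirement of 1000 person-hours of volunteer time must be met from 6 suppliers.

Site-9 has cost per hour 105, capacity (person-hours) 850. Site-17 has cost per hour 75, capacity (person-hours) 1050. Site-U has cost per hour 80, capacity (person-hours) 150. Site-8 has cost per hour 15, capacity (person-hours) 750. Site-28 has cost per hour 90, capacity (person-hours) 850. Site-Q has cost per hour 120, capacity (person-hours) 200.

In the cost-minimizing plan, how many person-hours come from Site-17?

250

Cheapest first:
Site-8 at 15: take all 750 person-hours ; 250 still needed.
Site-17 at 75: take 250 of its 1050 ; requirement met.
Site-U, Site-28, Site-9, Site-Q: unused.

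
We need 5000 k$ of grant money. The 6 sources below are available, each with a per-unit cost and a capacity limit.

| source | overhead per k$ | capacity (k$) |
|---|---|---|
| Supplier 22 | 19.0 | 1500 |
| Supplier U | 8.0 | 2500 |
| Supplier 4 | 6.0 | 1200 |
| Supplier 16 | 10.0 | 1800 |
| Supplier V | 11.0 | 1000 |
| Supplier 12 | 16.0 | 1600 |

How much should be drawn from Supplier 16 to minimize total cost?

Use sources in increasing cost order.
Supplier 4 at 6.0: take all 1200 k$ → 3800 still needed.
Take 2500 from Supplier U at 8.0 → need 1300 more.
Take 1300 from Supplier 16 at 10.0 to finish.
Supplier V, Supplier 12, Supplier 22: unused.

1300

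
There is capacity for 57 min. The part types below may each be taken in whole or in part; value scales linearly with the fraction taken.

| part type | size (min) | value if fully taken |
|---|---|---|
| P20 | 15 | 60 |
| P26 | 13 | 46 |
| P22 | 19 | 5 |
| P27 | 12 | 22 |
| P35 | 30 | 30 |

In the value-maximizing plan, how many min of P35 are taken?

Sort by value density: P20 60/15≈4, P26 46/13≈3.54, P27 22/12≈1.83, P35 30/30≈1, P22 5/19≈0.263.
P20: take in full, 15 min for value 60 — 42 left.
All 13 min of P26 fit (value 46) — 29 remain.
Take all of P27 (12 min, value 22) — 17 min left.
Fill the last 17 min with part of P35: 17/30 of it earns 17.

17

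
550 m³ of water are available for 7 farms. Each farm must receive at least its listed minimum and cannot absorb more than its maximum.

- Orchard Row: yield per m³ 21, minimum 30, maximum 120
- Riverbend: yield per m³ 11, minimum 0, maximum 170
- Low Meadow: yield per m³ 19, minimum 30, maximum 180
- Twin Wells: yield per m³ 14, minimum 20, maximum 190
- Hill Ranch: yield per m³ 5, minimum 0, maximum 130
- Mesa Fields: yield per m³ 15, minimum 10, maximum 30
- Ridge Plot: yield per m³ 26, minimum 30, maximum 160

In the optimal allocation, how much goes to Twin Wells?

60

Meeting every minimum uses 30+0+30+20+0+10+30 = 120 m³, leaving 430.
Rank by yield per m³: Ridge Plot 26 > Orchard Row 21 > Low Meadow 19 > Mesa Fields 15 > Twin Wells 14 > Riverbend 11 > Hill Ranch 5.
Give Ridge Plot 130 more to hit its cap of 160 ; 300 left.
Give Orchard Row 90 more to hit its cap of 120 ; 210 left.
Give Low Meadow 150 more to hit its cap of 180 ; 60 left.
Give Mesa Fields 20 more to hit its cap of 30 ; 40 left.
Twin Wells has room for 170 more but only 40 remain, so it gets 60.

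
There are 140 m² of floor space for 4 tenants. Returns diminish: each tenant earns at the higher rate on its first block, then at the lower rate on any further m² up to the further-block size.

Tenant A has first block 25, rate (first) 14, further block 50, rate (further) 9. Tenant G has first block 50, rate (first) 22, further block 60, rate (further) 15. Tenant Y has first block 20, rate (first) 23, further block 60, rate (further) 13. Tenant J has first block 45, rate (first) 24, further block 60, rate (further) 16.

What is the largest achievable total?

3040

Order all 8 blocks by rate: Tenant J/T1 24 > Tenant Y/T1 23 > Tenant G/T1 22 > Tenant J/T2 16 > Tenant G/T2 15 > Tenant A/T1 14 > Tenant Y/T2 13 > Tenant A/T2 9.
Fill Tenant J T1 block (45 at 24) → 95 left.
Tenant Y T1 at 23: fill all 20 → 75 left.
Fill Tenant G T1 block (50 at 22) → 25 left.
Tenant J/T2: +25 of 60 at 16; pool empty.
Total = 24×45 + 23×20 + 22×50 + 16×25 = 3040.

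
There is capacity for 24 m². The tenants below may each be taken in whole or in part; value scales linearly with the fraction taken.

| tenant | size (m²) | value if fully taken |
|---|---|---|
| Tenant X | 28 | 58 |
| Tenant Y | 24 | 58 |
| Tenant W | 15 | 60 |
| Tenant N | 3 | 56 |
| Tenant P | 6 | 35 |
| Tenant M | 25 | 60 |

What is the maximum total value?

Rank by value-to-size ratio: Tenant N 56/3≈18.7, Tenant P 35/6≈5.83, Tenant W 60/15≈4, Tenant Y 58/24≈2.42, Tenant M 60/25≈2.4, Tenant X 58/28≈2.07.
Take all of Tenant N (3 m², value 56) — 21 m² left.
Take all of Tenant P (6 m², value 35) — 15 m² left.
Tenant W: take in full, 15 m² for value 60 — 0 left.
Total value = 151.

151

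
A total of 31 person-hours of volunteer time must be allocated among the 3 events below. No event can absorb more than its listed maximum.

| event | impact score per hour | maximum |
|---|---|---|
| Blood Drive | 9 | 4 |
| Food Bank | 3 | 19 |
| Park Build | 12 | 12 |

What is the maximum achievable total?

Order the events by impact score per hour: Park Build 12 > Blood Drive 9 > Food Bank 3.
Park Build takes 12 to reach its cap of 12 — 19 left.
Give Blood Drive 4 to hit its cap of 4 — 15 left.
Food Bank has room for 19 but only 15 remain, so it gets 15.
Total = 9×4 + 3×15 + 12×12 = 225.

225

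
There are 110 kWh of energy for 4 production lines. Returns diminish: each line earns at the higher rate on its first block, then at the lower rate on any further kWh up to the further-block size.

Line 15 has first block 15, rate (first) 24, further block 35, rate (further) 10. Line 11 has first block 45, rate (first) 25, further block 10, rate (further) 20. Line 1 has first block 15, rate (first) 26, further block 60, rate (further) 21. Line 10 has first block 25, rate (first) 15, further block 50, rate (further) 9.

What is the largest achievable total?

Order all 8 blocks by rate: Line 1/T1 26 > Line 11/T1 25 > Line 15/T1 24 > Line 1/T2 21 > Line 11/T2 20 > Line 10/T1 15 > Line 15/T2 10 > Line 10/T2 9.
Line 1/T1 (26): +15 → 95 left.
Line 11/T1 (25): +45 → 50 left.
Fill Line 15 T1 block (15 at 24) → 35 left.
35 remain; put them into Line 1 T2 at 21.
Total = 26×15 + 25×45 + 24×15 + 21×35 = 2610.

2610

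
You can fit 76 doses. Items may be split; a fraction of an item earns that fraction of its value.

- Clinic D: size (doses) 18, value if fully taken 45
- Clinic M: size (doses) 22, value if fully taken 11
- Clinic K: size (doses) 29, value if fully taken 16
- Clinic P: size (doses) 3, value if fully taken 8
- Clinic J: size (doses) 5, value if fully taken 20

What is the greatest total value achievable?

Best value per unit of size first: Clinic J 20/5≈4, Clinic P 8/3≈2.67, Clinic D 45/18≈2.5, Clinic K 16/29≈0.552, Clinic M 11/22≈0.5.
Take all of Clinic J (5 doses, value 20) ; 71 doses left.
Take all of Clinic P (3 doses, value 8) ; 68 doses left.
Clinic D: take in full, 18 doses for value 45 ; 50 left.
All 29 doses of Clinic K fit (value 16) ; 21 remain.
Only 21 doses remain; take 21/22 of Clinic M for value 11×21/22 = 10.5.
Total value = 99.5.

99.5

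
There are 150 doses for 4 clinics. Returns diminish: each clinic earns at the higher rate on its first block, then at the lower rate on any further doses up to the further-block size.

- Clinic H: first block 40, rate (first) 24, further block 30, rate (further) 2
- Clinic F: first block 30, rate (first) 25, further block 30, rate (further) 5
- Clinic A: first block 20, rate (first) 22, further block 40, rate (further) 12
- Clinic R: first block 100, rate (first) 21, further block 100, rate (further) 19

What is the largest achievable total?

Treat each block as its own option and order by rate: Clinic F/T1 25 > Clinic H/T1 24 > Clinic A/T1 22 > Clinic R/T1 21 > Clinic R/T2 19 > Clinic A/T2 12 > Clinic F/T2 5 > Clinic H/T2 2.
Clinic F/T1 (25): +30 → 120 left.
Clinic H/T1 (24): +40 → 80 left.
Clinic A T1 at 22: fill all 20 → 60 left.
Clinic R T1 at 21: only 60 left, fill 60.
Total = 25×30 + 24×40 + 22×20 + 21×60 = 3410.

3410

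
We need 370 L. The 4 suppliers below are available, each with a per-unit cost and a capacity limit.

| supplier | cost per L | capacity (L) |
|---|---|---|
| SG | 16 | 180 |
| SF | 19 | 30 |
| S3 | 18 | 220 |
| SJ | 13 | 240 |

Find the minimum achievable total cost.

5200

Fill from the cheapest supplier first.
SJ (13): use full 240 — 130 L to go.
SG at 16: take 130 of its 180 — requirement met.
S3, SF: unused.
Cost = 240×13 + 130×16 = 5200.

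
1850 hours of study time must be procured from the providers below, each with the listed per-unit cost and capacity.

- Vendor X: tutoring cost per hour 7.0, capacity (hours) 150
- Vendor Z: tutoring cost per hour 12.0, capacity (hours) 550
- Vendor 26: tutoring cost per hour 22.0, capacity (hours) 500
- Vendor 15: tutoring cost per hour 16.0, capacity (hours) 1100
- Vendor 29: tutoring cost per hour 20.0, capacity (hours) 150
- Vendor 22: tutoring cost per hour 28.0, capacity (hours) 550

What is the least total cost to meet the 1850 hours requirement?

Fill from the cheapest provider first.
Vendor X at 7.0: take all 150 hours → 1700 still needed.
Vendor Z at 12.0: take all 550 hours → 1150 still needed.
Take 1100 from Vendor 15 at 16.0 → need 50 more.
Take 50 from Vendor 29 at 20.0 to finish.
Vendor 26, Vendor 22: unused.
Cost = 150×7.0 + 550×12.0 + 1100×16.0 + 50×20.0 = 26250.

26250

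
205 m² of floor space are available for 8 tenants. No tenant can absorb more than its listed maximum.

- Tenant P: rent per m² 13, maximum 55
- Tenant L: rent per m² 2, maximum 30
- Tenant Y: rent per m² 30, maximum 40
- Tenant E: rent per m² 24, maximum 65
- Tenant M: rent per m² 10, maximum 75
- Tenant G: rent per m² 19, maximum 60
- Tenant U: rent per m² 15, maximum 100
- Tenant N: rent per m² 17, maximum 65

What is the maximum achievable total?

4580

Highest rent per m² first: Tenant Y 30 > Tenant E 24 > Tenant G 19 > Tenant N 17 > Tenant U 15 > Tenant P 13 > Tenant M 10 > Tenant L 2.
Tenant Y: +40 to 40 (cap) ; 165 left.
Tenant E takes 65 to reach its cap of 65 ; 100 left.
Tenant G: +60 to 60 (cap) ; 40 left.
Tenant N: +40 (room for 65) → 40. Pool exhausted.
Total = 30×40 + 24×65 + 19×60 + 17×40 = 4580.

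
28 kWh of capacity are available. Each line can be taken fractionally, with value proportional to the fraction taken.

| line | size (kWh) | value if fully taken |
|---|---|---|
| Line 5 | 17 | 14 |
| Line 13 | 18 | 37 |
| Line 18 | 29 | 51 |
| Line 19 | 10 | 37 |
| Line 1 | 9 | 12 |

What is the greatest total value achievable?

74

Best value per unit of size first: Line 19 37/10≈3.7, Line 13 37/18≈2.06, Line 18 51/29≈1.76, Line 1 12/9≈1.33, Line 5 14/17≈0.824.
Take all of Line 19 (10 kWh, value 37) ; 18 kWh left.
All 18 kWh of Line 13 fit (value 37) ; 0 remain.
Total value = 74.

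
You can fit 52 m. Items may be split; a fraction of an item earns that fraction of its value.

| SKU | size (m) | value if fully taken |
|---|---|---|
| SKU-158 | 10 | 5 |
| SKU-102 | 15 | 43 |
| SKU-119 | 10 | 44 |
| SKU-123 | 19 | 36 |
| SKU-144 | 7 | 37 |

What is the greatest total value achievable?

160.5

Rank by value-to-size ratio: SKU-144 37/7≈5.29, SKU-119 44/10≈4.4, SKU-102 43/15≈2.87, SKU-123 36/19≈1.89, SKU-158 5/10≈0.5.
Take all of SKU-144 (7 m, value 37) — 45 m left.
SKU-119: take in full, 10 m for value 44 — 35 left.
SKU-102: take in full, 15 m for value 43 — 20 left.
SKU-123: take in full, 19 m for value 36 — 1 left.
Only 1 m remain; take 1/10 of SKU-158 for value 5×1/10 = 0.5.
Total value = 160.5.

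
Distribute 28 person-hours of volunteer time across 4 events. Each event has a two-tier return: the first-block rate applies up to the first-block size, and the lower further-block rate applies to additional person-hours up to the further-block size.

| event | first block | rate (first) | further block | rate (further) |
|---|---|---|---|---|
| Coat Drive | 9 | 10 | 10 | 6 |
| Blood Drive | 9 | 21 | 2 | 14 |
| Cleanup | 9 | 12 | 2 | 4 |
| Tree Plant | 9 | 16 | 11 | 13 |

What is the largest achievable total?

Rank every tier by rate: Blood Drive/tier1 21 > Tree Plant/tier1 16 > Blood Drive/tier2 14 > Tree Plant/tier2 13 > Cleanup/tier1 12 > Coat Drive/tier1 10 > Coat Drive/tier2 6 > Cleanup/tier2 4.
Blood Drive tier1 at 21: fill all 9 → 19 left.
Fill Tree Plant tier1 block (9 at 16) → 10 left.
Fill Blood Drive tier2 block (2 at 14) → 8 left.
8 remain; put them into Tree Plant tier2 at 13.
Total = 21×9 + 16×9 + 14×2 + 13×8 = 465.

465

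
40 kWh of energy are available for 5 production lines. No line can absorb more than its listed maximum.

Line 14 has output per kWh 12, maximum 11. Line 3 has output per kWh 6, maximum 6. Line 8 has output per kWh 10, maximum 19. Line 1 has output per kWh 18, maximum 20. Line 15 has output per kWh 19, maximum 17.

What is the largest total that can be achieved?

719

Order the production lines by output per kWh: Line 15 19 > Line 1 18 > Line 14 12 > Line 8 10 > Line 3 6.
Line 15 takes 17 to reach its cap of 17 — 23 left.
Line 1 takes 20 to reach its cap of 20 — 3 left.
Line 14: +3 (room for 11) → 3. Pool exhausted.
Total = 12×3 + 18×20 + 19×17 = 719.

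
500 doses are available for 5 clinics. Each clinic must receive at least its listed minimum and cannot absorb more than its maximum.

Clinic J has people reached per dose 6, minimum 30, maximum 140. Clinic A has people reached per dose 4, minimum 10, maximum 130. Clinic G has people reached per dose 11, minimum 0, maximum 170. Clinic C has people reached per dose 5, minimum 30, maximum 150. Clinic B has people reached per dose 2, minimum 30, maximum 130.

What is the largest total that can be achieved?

Meeting every minimum uses 30+10+0+30+30 = 100 doses, leaving 400.
Rank by people reached per dose: Clinic G 11 > Clinic J 6 > Clinic C 5 > Clinic A 4 > Clinic B 2.
Clinic G takes 170 more to reach its cap of 170 — 230 left.
Clinic J takes 110 more to reach its cap of 140 — 120 left.
Give Clinic C 120 more to hit its cap of 150 — 0 left.
Total = 6×140 + 4×10 + 11×170 + 5×150 + 2×30 = 3560.

3560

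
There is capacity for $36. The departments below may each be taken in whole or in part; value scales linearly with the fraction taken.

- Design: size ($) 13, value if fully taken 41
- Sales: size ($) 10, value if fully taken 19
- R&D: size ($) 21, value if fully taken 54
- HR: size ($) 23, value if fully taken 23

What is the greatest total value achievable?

98.8

Best value per unit of size first: Design 41/13≈3.15, R&D 54/21≈2.57, Sales 19/10≈1.9, HR 23/23≈1.
Take all of Design (13 $, value 41) → 23 $ left.
Take all of R&D (21 $, value 54) → 2 $ left.
Only 2 $ remain; take 2/10 of Sales for value 19×2/10 = 3.8.
Total value = 98.8.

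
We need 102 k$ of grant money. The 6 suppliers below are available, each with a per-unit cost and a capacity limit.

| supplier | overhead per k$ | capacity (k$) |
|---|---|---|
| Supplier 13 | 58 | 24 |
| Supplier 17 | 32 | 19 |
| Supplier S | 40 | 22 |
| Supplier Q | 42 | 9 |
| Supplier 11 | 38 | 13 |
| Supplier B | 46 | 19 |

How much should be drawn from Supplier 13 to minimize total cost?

Use suppliers in increasing cost order.
Supplier 17 (32): use full 19 — 83 k$ to go.
Supplier 11 (38): use full 13 — 70 k$ to go.
Supplier S (40): use full 22 — 48 k$ to go.
Supplier Q at 42: take all 9 k$ — 39 still needed.
Supplier B at 46: take all 19 k$ — 20 still needed.
Supplier 13 at 58: take 20 of its 24 — requirement met.

20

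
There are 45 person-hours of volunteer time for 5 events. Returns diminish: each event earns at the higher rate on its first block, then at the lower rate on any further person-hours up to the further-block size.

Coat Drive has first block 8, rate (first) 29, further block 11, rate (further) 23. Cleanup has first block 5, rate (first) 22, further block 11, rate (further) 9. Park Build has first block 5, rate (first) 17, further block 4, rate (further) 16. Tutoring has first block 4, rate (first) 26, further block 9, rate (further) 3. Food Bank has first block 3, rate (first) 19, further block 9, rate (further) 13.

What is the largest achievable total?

Rank every tier by rate: Coat Drive/tier1 29 > Tutoring/tier1 26 > Coat Drive/tier2 23 > Cleanup/tier1 22 > Food Bank/tier1 19 > Park Build/tier1 17 > Park Build/tier2 16 > Food Bank/tier2 13 > Cleanup/tier2 9 > Tutoring/tier2 3.
Fill Coat Drive tier1 block (8 at 29) → 37 left.
Tutoring/tier1 (26): +4 → 33 left.
Fill Coat Drive tier2 block (11 at 23) → 22 left.
Cleanup/tier1 (22): +5 → 17 left.
Food Bank tier1 at 19: fill all 3 → 14 left.
Park Build/tier1 (17): +5 → 9 left.
Park Build tier2 at 16: fill all 4 → 5 left.
Food Bank tier2 at 13: only 5 left, fill 5.
Total = 29×8 + 26×4 + 23×11 + 22×5 + 19×3 + 17×5 + 16×4 + 13×5 = 970.

970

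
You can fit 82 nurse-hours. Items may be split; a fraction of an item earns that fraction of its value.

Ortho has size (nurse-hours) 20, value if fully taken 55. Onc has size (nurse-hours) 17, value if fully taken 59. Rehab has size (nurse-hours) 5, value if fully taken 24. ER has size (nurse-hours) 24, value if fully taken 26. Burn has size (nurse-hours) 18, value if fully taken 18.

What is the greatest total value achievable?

180

Best value per unit of size first: Rehab 24/5≈4.8, Onc 59/17≈3.47, Ortho 55/20≈2.75, ER 26/24≈1.08, Burn 18/18≈1.
Take all of Rehab (5 nurse-hours, value 24) ; 77 nurse-hours left.
Take all of Onc (17 nurse-hours, value 59) ; 60 nurse-hours left.
Take all of Ortho (20 nurse-hours, value 55) ; 40 nurse-hours left.
Take all of ER (24 nurse-hours, value 26) ; 16 nurse-hours left.
Fill the last 16 nurse-hours with part of Burn: 16/18 of it earns 16.
Total value = 180.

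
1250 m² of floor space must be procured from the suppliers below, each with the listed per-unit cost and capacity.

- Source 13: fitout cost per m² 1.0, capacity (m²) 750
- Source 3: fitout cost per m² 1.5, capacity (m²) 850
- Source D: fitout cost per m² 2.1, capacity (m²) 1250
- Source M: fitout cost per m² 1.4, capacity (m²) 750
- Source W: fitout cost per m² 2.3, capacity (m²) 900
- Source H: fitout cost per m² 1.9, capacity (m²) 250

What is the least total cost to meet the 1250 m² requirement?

Fill from the cheapest supplier first.
Take 750 from Source 13 at 1.0 — need 500 more.
Source M at 1.4: take 500 of its 750 — requirement met.
Source 3, Source H, Source D, Source W: unused.
Cost = 750×1.0 + 500×1.4 = 1450.

1450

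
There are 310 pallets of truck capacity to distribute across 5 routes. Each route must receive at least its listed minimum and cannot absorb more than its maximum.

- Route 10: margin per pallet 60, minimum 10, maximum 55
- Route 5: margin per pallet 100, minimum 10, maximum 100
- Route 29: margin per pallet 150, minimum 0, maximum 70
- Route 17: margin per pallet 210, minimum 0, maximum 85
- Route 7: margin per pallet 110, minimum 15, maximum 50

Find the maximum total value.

43950

Meeting every minimum uses 10+10+0+0+15 = 35 pallets, leaving 275.
Rank by margin per pallet: Route 17 210 > Route 29 150 > Route 7 110 > Route 5 100 > Route 10 60.
Route 17 takes 85 more to reach its cap of 85 → 190 left.
Route 29 takes 70 more to reach its cap of 70 → 120 left.
Route 7: +35 to 50 (cap) → 85 left.
Route 5 has room for 90 more but only 85 remain, so it gets 95.
Total = 60×10 + 100×95 + 150×70 + 210×85 + 110×50 = 43950.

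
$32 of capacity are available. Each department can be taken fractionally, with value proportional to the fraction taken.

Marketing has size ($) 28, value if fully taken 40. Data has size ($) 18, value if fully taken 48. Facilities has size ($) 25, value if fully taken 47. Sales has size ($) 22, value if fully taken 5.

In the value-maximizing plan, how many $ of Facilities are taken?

14

Best value per unit of size first: Data 48/18≈2.67, Facilities 47/25≈1.88, Marketing 40/28≈1.43, Sales 5/22≈0.227.
All 18 $ of Data fit (value 48) — 14 remain.
Fill the last 14 $ with part of Facilities: 14/25 of it earns 26.32.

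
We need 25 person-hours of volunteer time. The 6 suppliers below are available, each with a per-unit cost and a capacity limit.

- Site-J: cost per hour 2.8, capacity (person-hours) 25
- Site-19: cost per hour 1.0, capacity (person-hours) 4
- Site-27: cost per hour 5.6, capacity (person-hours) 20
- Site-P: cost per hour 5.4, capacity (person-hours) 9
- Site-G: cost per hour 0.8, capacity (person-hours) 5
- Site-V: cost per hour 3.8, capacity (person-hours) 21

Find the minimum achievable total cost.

Fill from the cheapest supplier first.
Site-G (0.8): use full 5 ; 20 person-hours to go.
Site-19 at 1.0: take all 4 person-hours ; 16 still needed.
Take 16 from Site-J at 2.8 to finish.
Site-V, Site-P, Site-27: unused.
Cost = 5×0.8 + 4×1.0 + 16×2.8 = 52.8.

52.8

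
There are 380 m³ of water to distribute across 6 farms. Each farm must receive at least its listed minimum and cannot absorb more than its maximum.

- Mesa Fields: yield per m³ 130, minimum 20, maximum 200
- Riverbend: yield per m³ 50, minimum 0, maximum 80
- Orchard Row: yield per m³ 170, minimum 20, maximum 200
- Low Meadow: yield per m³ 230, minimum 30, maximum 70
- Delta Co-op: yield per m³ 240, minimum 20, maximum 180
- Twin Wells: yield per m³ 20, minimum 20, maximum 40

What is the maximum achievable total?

77600

Meeting every minimum uses 20+0+20+30+20+20 = 110 m³, leaving 270.
Rank by yield per m³: Delta Co-op 240 > Low Meadow 230 > Orchard Row 170 > Mesa Fields 130 > Riverbend 50 > Twin Wells 20.
Delta Co-op takes 160 more to reach its cap of 180 → 110 left.
Low Meadow: +40 to 70 (cap) → 70 left.
Orchard Row has room for 180 more but only 70 remain, so it gets 90.
Total = 130×20 + 170×90 + 230×70 + 240×180 + 20×20 = 77600.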